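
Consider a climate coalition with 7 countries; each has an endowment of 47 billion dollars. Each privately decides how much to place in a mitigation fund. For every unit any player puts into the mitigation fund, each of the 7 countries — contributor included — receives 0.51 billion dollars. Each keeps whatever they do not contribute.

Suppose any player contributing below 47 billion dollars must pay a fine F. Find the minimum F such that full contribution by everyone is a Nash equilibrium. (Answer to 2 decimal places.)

Given the others contribute fully, the best deviation is to contribute 0 (any partial contribution still incurs the fine and gives up units whose private return 0.51 is below 1).
Deviating from 47 to 0 saves 47 billion dollars but forfeits the deviator's share of the drop in the mitigation fund: 0.51 × 47 = 23.97.
So the deviation gain is 47 − 23.97 = 23.03, and the fine must be at least 23.03 billion dollars to wipe it out.

23.03 billion dollars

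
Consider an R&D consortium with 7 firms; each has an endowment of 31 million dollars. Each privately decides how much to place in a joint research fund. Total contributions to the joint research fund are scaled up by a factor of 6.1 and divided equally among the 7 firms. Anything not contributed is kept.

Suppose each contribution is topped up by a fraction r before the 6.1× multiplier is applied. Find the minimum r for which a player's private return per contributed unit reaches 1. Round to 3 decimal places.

0.148

With matching at rate r, one contributed unit becomes (1 + r) in the joint research fund and returns 6.1 × (1 + r) / 7 to the contributor.
Setting this equal to 1: 1 + r = 7/6.1 = 1.1475.
So the minimum matching rate is r = 1.1475 − 1 = 0.148.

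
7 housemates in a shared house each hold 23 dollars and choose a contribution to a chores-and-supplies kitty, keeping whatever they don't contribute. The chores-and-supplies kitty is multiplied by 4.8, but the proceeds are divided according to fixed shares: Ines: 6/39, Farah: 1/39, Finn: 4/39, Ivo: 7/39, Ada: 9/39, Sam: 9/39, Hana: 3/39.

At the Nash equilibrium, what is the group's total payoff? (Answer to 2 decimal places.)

335.80 dollars

For player j, contributing a unit is worthwhile iff 4.8 × (j's share) ≥ 1, i.e. iff j's share is at least 0.2083.
The shares above 0.2083 belong to Ada and Sam, contributing 23 each; the remaining 5 contribute 0. Total contributed: 46.
The chores-and-supplies kitty pays out 4.8 × 46 = 220.80 in total (split across the unequal shares, but the aggregate is all that matters for the group sum).
The 5 free-riders keep 23 each, adding 115. Group total = 115 + 220.80 = 335.80.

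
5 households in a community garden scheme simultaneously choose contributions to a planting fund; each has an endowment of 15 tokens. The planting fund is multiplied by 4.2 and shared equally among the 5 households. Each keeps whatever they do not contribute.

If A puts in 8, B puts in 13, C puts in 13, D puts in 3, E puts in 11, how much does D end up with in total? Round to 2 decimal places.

Total contributed: 8 + 13 + 13 + 3 + 11 = 48.
Each receives 4.2 × 48 / 5 = 40.32 from the planting fund.
D keeps 15 − 3 = 12, so D's payoff is 12 + 40.32 = 52.32.

52.32 tokens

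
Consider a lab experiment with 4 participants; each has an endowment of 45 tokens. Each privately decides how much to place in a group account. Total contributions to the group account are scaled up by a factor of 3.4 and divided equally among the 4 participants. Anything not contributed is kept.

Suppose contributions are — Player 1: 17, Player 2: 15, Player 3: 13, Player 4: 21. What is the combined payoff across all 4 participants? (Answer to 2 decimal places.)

338.40 tokens

Total contributed: 17 + 15 + 13 + 21 = 66; total kept: 4 × 45 − 66 = 114.
The group account pays out 3.4 × 66 = 224.40 in aggregate.
Group total = 114 + 224.40 = 338.40.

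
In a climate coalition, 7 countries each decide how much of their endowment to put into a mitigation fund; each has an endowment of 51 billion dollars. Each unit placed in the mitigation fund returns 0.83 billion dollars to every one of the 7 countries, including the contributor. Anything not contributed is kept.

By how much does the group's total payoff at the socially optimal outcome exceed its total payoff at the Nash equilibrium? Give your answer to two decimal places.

The private return per contributed unit is 0.83 < 1, so contributing 0 is dominant for every player. At the Nash equilibrium everyone keeps their 51, and the group total is 7 × 51 = 357.
Each contributed unit returns 5.810 to the group as a whole (0.83 to each of 7 players), which exceeds 1, so the social optimum is full contribution: group total = 5.810 × 357 = 2074.17.
Efficiency loss = 2074.17 − 357 = 1717.17.

1717.17 billion dollars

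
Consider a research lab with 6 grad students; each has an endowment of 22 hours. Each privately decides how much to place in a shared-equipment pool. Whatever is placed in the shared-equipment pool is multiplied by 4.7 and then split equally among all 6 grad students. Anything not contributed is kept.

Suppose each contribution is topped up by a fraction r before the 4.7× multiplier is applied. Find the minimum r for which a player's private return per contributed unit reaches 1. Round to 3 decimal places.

0.277

With matching at rate r, one contributed unit becomes (1 + r) in the shared-equipment pool and returns 4.7 × (1 + r) / 6 to the contributor.
Setting this equal to 1: 1 + r = 6/4.7 = 1.2766.
So the minimum matching rate is r = 1.2766 − 1 = 0.277.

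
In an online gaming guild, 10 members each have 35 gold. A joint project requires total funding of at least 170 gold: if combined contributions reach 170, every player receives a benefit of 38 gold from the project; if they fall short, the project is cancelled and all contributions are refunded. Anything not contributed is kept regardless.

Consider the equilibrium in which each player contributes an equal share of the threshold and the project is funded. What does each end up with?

56 gold

Equal share of the threshold: 170/10 = 17.
At this profile no one gains by cutting their contribution: any cut drops the total below 170, the project is cancelled, contributions are refunded, and the deviator ends with 35, which is less than 35 − 17 + 38 = 56. Contributing more than 17 just wastes the excess. So contributing exactly 17 is a best response.
Each player's payoff: 35 − 17 + 38 = 56.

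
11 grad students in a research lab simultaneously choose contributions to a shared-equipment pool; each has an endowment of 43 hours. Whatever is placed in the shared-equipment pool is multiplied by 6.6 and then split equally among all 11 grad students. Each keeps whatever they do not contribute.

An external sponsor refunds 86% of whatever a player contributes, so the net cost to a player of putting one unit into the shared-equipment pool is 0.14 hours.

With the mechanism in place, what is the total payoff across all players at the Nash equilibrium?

3528.58 hours

Under the mechanism each unit contributed yields (6.6/11) / 0.14 = 4.2857 back to its contributor per unit of net cost, which exceeds 1, making full contribution the dominant choice for everyone.
At the Nash equilibrium everyone contributes 43. Group total payoff = 11 × (43 × 0.86 + 6.6 × 43) = 3528.58.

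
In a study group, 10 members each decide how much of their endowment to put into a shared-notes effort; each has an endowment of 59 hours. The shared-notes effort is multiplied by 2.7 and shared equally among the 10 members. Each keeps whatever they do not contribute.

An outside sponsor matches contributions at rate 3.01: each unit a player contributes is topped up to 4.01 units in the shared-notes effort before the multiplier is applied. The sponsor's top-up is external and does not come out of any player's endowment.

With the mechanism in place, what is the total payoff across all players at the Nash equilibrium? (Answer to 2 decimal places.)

The effective private return per unit is now 2.7 × 4.01 / 10 = 1.0827 > 1, so every player's dominant strategy flips to full contribution.
So the Nash equilibrium is full contribution by all 10; the group earns 2.7 × 4.01 × 590 = 6387.93.

6387.93 hours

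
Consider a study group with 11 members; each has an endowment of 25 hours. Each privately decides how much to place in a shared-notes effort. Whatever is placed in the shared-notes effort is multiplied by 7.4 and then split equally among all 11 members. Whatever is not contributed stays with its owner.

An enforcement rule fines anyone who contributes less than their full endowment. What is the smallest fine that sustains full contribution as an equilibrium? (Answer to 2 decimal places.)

Given the others contribute fully, the best deviation is to contribute 0 (any partial contribution still incurs the fine and gives up units whose private return 0.6727 is below 1).
Deviating from 25 to 0 saves 25 hours but forfeits the deviator's share of the drop in the shared-notes effort: 7.4/11 × 25 = 16.82.
So the deviation gain is 25 − 16.82 = 8.18, and the fine must be at least 8.18 hours to wipe it out.

8.18 hours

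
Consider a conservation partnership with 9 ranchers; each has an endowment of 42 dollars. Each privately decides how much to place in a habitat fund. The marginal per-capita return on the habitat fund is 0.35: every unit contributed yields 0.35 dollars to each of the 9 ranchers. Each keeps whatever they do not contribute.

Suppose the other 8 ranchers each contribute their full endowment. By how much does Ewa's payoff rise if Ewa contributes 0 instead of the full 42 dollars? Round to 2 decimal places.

Switching from a contribution of 42 to 0 lets Ewa keep an extra 42 dollars, but lowers the habitat fund by 42, which costs Ewa their own share of that drop: 0.35 × 42 = 14.70.
Net gain = 42 − 14.70 = 27.30. The private return per contributed unit (0.35) is below 1, so free-riding is indeed the best response regardless of what the others do.

27.30 dollars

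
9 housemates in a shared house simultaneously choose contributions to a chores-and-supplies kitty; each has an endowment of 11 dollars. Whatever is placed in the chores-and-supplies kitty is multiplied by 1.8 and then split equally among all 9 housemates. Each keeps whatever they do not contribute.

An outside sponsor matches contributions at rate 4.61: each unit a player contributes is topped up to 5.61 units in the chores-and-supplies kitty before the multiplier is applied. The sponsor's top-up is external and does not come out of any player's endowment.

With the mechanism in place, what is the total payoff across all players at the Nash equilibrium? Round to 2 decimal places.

The effective private return per unit is now 1.8 × 5.61 / 9 = 1.1220 > 1, so every player's dominant strategy flips to full contribution.
At the Nash equilibrium everyone contributes 11. Group total payoff = 1.8 × 5.61 × 99 = 999.70.

999.70 dollars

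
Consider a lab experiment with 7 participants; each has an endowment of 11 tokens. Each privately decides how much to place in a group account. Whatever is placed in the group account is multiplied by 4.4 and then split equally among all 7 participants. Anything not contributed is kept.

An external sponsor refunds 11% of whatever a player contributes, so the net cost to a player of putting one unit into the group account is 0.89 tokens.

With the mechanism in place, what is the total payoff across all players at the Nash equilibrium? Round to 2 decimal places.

77.00 tokens

With the mechanism, a contributed unit returns (4.4/7) / 0.89 = 0.7063 per unit of net cost — still below 1 — so contributing 0 remains dominant for every player.
Everyone keeps their endowment and the group total is 7 × 11 = 77.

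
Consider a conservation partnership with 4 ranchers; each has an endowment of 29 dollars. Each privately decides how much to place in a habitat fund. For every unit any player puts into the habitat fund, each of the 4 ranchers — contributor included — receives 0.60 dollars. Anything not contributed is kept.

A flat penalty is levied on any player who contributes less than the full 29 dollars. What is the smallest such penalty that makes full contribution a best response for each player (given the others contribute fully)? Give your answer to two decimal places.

Given the others contribute fully, the best deviation is to contribute 0 (any partial contribution still incurs the fine and gives up units whose private return 0.60 is below 1).
Deviating from 29 to 0 saves 29 dollars but forfeits the deviator's share of the drop in the habitat fund: 0.60 × 29 = 17.40.
So the deviation gain is 29 − 17.40 = 11.60, and the fine must be at least 11.60 dollars to wipe it out.

11.60 dollars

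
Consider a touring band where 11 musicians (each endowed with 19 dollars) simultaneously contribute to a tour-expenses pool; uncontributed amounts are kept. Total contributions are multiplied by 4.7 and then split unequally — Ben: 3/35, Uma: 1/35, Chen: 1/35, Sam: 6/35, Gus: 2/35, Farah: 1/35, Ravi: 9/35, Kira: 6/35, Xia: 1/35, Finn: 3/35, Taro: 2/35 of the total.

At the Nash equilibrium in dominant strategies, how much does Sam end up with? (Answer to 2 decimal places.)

Player j's private return per contributed unit is 4.7 × (j's share). Contributing is weakly dominant for j when that share is at least 1/4.7 = 0.2128, and contributing 0 is dominant otherwise.
The only share above 0.2128 is Ravi's 9/35, contributing 19; the remaining 10 contribute 0. Total contributed: 19.
Sam keeps 19 and receives 4.7 × 19 × 6/35 = 15.31 from the tour-expenses pool, for a payoff of 34.31.

34.31 dollars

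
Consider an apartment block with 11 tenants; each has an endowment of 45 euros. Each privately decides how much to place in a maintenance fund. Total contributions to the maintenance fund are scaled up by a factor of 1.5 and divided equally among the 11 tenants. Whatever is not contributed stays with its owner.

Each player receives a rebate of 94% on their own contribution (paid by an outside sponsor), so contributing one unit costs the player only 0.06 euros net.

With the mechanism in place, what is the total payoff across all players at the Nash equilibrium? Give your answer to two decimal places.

Under the mechanism each unit contributed yields (1.5/11) / 0.06 = 2.2727 back to its contributor per unit of net cost, which exceeds 1, making full contribution the dominant choice for everyone.
At the Nash equilibrium everyone contributes 45. Group total payoff = 11 × (45 × 0.94 + 1.5 × 45) = 1207.80.

1207.80 euros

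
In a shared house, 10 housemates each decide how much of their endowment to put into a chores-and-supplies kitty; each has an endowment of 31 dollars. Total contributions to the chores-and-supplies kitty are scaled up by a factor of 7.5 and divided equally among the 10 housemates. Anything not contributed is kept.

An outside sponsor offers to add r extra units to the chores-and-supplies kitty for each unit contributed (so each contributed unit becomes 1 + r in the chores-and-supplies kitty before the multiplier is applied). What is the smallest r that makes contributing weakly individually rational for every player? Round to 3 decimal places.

0.333

With matching at rate r, one contributed unit becomes (1 + r) in the chores-and-supplies kitty and returns 7.5 × (1 + r) / 10 to the contributor.
Setting this equal to 1: 1 + r = 10/7.5 = 1.3333.
So the minimum matching rate is r = 1.3333 − 1 = 0.333.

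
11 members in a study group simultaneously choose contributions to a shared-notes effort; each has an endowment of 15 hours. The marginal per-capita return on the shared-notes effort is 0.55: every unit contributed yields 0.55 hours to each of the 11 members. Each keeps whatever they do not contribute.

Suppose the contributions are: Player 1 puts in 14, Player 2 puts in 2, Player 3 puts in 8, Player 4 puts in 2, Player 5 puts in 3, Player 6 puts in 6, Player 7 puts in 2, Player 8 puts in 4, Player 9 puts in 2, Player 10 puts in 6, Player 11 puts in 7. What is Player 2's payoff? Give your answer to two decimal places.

43.80 hours

Total contributed: 14 + 2 + 8 + 2 + 3 + 6 + 2 + 4 + 2 + 6 + 7 = 56.
Each receives 0.55 × 56 = 30.80 from the shared-notes effort.
Player 2 keeps 15 − 2 = 13, so Player 2's payoff is 13 + 30.80 = 43.80.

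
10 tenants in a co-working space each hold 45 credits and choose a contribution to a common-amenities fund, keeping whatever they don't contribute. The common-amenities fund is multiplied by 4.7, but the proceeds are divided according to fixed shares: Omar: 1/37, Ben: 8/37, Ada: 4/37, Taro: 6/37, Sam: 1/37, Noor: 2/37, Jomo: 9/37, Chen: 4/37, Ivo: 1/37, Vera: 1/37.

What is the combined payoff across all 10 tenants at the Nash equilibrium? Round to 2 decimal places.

783.00 credits

A player with share s gets back 4.7·s per unit contributed, so full contribution is dominant for anyone with s > 1/4.7 = 0.2128 and zero contribution is dominant for anyone below.
Ben and Jomo clear that bar, contributing 45 each; the remaining 8 contribute 0. Total contributed: 90.
The common-amenities fund pays out 4.7 × 90 = 423.00 in total (split across the unequal shares, but the aggregate is all that matters for the group sum).
The 8 free-riders keep 45 each, adding 360. Group total = 360 + 423.00 = 783.00.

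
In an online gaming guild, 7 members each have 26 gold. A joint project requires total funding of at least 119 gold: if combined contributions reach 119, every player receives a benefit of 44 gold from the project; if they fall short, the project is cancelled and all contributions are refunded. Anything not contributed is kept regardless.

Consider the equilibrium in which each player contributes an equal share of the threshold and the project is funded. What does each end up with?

Equal share of the threshold: 119/7 = 17.
At this profile no one gains by cutting their contribution: any cut drops the total below 119, the project is cancelled, contributions are refunded, and the deviator ends with 26, which is less than 26 − 17 + 44 = 53. Contributing more than 17 just wastes the excess. So contributing exactly 17 is a best response.
Each player's payoff: 26 − 17 + 44 = 53.

53 gold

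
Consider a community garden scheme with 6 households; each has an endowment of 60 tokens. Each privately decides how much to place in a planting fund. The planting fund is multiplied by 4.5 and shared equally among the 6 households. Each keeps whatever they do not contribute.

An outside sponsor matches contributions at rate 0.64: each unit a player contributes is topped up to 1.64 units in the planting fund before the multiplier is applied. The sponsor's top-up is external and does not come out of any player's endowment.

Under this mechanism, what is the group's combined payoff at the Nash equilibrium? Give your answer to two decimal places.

2656.80 tokens

With the mechanism, a contributed unit returns 4.5 × 1.64 / 6 = 1.2300 per unit of net cost to the contributor — now above 1 — so contributing fully is weakly dominant for every player.
So the Nash equilibrium is full contribution by all 6; the group earns 4.5 × 1.64 × 360 = 2656.80.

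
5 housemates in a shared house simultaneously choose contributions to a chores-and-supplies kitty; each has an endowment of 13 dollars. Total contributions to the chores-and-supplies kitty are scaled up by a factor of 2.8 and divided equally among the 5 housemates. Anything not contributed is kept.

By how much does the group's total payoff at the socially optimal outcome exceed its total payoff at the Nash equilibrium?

117.00 dollars

Each contributed unit returns 2.8/5 = 0.5600 to its contributor — below 1 — so contributing 0 is dominant for every player. At the Nash equilibrium everyone keeps their 13, and the group total is 5 × 13 = 65.
Each contributed unit returns 2.800 to the group as a whole (0.5600 to each of 5 players), which exceeds 1, so the social optimum is full contribution: group total = 2.800 × 65 = 182.00.
Efficiency loss = 182.00 − 65 = 117.00.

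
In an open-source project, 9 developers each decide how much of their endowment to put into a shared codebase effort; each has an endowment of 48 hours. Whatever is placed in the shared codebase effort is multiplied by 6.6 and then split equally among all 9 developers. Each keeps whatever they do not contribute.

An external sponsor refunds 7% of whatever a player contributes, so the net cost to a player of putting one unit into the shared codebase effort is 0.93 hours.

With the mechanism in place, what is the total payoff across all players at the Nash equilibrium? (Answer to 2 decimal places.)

Even with the mechanism, each unit contributed returns only (6.6/9) / 0.93 = 0.7885 per unit of net cost, so contributing nothing is still dominant.
Everyone keeps their endowment and the group total is 9 × 48 = 432.

432.00 hours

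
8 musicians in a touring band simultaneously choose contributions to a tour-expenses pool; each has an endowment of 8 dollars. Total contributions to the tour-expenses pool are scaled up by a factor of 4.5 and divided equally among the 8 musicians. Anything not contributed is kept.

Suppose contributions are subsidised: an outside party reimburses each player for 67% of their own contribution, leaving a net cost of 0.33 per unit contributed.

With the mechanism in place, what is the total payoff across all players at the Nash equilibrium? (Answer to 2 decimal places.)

330.88 dollars

The effective private return per unit is now (4.5/8) / 0.33 = 1.7045 > 1, so every player's dominant strategy flips to full contribution.
So the Nash equilibrium is full contribution by all 8; the group earns 8 × (8 × 0.67 + 4.5 × 8) = 330.88.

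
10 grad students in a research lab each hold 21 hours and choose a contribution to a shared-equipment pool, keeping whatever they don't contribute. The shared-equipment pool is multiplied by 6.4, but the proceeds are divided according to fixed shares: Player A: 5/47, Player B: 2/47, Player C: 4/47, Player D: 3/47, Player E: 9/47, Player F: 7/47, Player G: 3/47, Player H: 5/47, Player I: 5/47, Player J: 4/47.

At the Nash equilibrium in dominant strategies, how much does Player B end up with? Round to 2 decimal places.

For player j, contributing a unit is worthwhile iff 6.4 × (j's share) ≥ 1, i.e. iff j's share is at least 0.1563.
The only share above 0.1563 is Player E's 9/47, contributing 21; the remaining 9 contribute 0. Total contributed: 21.
Player B keeps 21 and receives 6.4 × 21 × 2/47 = 5.72 from the shared-equipment pool, for a payoff of 26.72.

26.72 hours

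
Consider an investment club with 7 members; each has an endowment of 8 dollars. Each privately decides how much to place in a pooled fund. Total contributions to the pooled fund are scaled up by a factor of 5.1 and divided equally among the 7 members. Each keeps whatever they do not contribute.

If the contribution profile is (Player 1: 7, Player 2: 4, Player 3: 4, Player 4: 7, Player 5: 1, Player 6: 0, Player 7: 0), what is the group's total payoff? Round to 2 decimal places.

Total contributed: 7 + 4 + 4 + 7 + 1 + 0 + 0 = 23; total kept: 7 × 8 − 23 = 33.
The pooled fund pays out 5.1 × 23 = 117.30 in aggregate.
Group total = 33 + 117.30 = 150.30.

150.30 dollars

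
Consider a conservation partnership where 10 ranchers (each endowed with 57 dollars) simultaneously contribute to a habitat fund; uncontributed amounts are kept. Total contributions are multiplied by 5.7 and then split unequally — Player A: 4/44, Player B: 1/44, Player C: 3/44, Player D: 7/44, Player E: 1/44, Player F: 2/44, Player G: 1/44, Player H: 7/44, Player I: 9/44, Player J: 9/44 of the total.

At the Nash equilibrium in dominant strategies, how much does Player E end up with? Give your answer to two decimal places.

Each unit j contributes comes back to j as 5.7 × (j's share), so j prefers to contribute only if that share exceeds 1/5.7 = 0.1754; otherwise keeping the unit dominates.
The shares above 0.1754 belong to Player I and Player J, contributing 57 each; the remaining 8 contribute 0. Total contributed: 114.
Player E keeps 57 and receives 5.7 × 114 × 1/44 = 14.77 from the habitat fund, for a payoff of 71.77.

71.77 dollars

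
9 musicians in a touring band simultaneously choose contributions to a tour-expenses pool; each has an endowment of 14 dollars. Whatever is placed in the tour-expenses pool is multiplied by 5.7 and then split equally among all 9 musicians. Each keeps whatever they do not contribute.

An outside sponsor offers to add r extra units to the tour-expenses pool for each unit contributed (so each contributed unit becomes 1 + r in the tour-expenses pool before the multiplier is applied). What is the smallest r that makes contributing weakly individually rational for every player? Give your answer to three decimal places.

With matching at rate r, one contributed unit becomes (1 + r) in the tour-expenses pool and returns 5.7 × (1 + r) / 9 to the contributor.
Setting this equal to 1: 1 + r = 9/5.7 = 1.5789.
So the minimum matching rate is r = 1.5789 − 1 = 0.579.

0.579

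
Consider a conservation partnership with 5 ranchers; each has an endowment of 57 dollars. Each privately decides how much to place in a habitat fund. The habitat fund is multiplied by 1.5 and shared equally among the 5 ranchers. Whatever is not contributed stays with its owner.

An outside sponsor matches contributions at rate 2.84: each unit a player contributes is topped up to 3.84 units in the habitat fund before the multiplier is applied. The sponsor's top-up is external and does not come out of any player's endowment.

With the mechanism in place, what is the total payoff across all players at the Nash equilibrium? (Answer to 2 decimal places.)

Under the mechanism each unit contributed yields 1.5 × 3.84 / 5 = 1.1520 back to its contributor per unit of net cost, which exceeds 1, making full contribution the dominant choice for everyone.
So the Nash equilibrium is full contribution by all 5; the group earns 1.5 × 3.84 × 285 = 1641.60.

1641.60 dollars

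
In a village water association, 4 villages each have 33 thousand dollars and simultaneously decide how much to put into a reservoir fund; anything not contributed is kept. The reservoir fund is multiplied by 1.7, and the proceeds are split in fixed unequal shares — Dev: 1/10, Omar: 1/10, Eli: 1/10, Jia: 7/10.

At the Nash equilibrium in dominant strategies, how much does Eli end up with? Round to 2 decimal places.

38.61 thousand dollars

For player j, contributing a unit is worthwhile iff 1.7 × (j's share) ≥ 1, i.e. iff j's share is at least 0.5882.
Jia alone (share 7/10) is above the threshold, contributing 33; the remaining 3 contribute 0. Total contributed: 33.
Eli keeps 33 and receives 1.7 × 33 × 1/10 = 5.61 from the reservoir fund, for a payoff of 38.61.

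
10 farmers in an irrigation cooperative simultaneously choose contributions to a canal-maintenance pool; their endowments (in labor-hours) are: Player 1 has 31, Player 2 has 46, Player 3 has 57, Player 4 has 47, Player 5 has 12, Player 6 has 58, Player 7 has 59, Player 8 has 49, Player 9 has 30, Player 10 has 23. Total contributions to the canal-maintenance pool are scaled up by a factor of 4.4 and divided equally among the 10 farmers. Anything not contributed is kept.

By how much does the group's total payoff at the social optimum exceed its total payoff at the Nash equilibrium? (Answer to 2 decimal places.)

1400.80 labor-hours

The private return per contributed unit is 4.4/10 = 0.4400 < 1 for every player regardless of endowment, so the Nash equilibrium is zero contribution and the group total is Σ E_j = 31 + 46 + 57 + 47 + 12 + 58 + 59 + 49 + 30 + 23 = 412.
Each contributed unit returns 4.400 to the group, so the social optimum is full contribution by everyone: group total = 4.400 × 412 = 1812.80.
Efficiency loss = (4.400 − 1) × 412 = 1400.80.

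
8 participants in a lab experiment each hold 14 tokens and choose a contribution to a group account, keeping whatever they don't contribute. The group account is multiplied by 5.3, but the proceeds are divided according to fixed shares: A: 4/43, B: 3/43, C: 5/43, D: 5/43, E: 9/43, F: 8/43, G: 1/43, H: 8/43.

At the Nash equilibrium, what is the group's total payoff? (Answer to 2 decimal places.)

172.20 tokens

A player with share s gets back 5.3·s per unit contributed, so full contribution is dominant for anyone with s > 1/5.3 = 0.1887 and zero contribution is dominant for anyone below.
E alone (share 9/43) is above the threshold, contributing 14; the remaining 7 contribute 0. Total contributed: 14.
The group account pays out 5.3 × 14 = 74.20 in total (split across the unequal shares, but the aggregate is all that matters for the group sum).
The 7 free-riders keep 14 each, adding 98. Group total = 98 + 74.20 = 172.20.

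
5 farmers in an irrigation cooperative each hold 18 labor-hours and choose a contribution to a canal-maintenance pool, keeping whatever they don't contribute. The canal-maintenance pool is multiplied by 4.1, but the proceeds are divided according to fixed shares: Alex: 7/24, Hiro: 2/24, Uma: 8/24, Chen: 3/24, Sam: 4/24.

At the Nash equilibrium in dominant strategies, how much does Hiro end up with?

30.30 labor-hours

A player with share s gets back 4.1·s per unit contributed, so full contribution is dominant for anyone with s > 1/4.1 = 0.2439 and zero contribution is dominant for anyone below.
Alex and Uma clear that bar, contributing 18 each; the remaining 3 contribute 0. Total contributed: 36.
Hiro keeps 18 and receives 4.1 × 36 × 2/24 = 12.30 from the canal-maintenance pool, for a payoff of 30.30.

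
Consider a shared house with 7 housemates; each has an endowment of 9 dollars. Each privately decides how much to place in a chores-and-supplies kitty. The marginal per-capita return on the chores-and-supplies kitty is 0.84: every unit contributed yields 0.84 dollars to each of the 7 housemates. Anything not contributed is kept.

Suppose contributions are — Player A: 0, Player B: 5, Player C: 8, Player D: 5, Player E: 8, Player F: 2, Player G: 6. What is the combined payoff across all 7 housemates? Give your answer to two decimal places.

228.92 dollars

Total contributed: 0 + 5 + 8 + 5 + 8 + 2 + 6 = 34; total kept: 7 × 9 − 34 = 29.
The chores-and-supplies kitty pays out 0.84 × 7 × 34 = 199.92 in aggregate.
Group total = 29 + 199.92 = 228.92.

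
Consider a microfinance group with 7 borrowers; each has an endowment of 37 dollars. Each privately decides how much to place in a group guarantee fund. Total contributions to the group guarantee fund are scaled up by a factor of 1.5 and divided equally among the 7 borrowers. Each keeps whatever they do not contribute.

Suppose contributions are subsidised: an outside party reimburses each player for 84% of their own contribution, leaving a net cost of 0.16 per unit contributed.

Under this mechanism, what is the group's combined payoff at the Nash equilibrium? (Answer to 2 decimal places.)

The effective private return per unit is now (1.5/7) / 0.16 = 1.3393 > 1, so every player's dominant strategy flips to full contribution.
At the Nash equilibrium everyone contributes 37. Group total payoff = 7 × (37 × 0.84 + 1.5 × 37) = 606.06.

606.06 dollars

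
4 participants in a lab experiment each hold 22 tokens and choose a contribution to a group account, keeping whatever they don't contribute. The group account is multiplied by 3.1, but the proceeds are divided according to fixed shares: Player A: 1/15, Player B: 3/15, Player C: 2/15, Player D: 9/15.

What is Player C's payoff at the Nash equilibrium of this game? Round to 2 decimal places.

Player j's private return per contributed unit is 3.1 × (j's share). Contributing is weakly dominant for j when that share is at least 1/3.1 = 0.3226, and contributing 0 is dominant otherwise.
The only share above 0.3226 is Player D's 9/15, contributing 22; the remaining 3 contribute 0. Total contributed: 22.
Player C keeps 22 and receives 3.1 × 22 × 2/15 = 9.09 from the group account, for a payoff of 31.09.

31.09 tokens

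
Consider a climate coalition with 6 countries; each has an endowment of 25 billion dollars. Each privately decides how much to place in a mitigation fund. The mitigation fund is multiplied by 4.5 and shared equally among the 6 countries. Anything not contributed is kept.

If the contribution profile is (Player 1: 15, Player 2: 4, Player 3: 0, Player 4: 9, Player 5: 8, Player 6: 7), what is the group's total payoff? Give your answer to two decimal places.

300.50 billion dollars

Total contributed: 15 + 4 + 0 + 9 + 8 + 7 = 43; total kept: 6 × 25 − 43 = 107.
The mitigation fund pays out 4.5 × 43 = 193.50 in aggregate.
Group total = 107 + 193.50 = 300.50.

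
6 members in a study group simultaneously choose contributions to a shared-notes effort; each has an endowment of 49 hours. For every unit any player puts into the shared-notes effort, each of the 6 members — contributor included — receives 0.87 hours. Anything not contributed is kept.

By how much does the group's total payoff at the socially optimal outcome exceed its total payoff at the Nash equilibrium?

The private return per contributed unit is 0.87 < 1, so contributing 0 is dominant for every player. At the Nash equilibrium everyone keeps their 49, and the group total is 6 × 49 = 294.
Each contributed unit returns 5.220 to the group as a whole (0.87 to each of 6 players), which exceeds 1, so the social optimum is full contribution: group total = 5.220 × 294 = 1534.68.
Efficiency loss = 1534.68 − 294 = 1240.68.

1240.68 hours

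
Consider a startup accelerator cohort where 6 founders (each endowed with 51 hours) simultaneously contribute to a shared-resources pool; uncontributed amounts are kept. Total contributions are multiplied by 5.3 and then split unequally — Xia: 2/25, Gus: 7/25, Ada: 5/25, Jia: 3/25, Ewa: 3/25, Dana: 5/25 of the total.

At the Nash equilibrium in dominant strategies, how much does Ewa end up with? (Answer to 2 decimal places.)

A player with share s gets back 5.3·s per unit contributed, so full contribution is dominant for anyone with s > 1/5.3 = 0.1887 and zero contribution is dominant for anyone below.
The shares above 0.1887 belong to Gus, Ada and Dana, contributing 51 each; the remaining 3 contribute 0. Total contributed: 153.
Ewa keeps 51 and receives 5.3 × 153 × 3/25 = 97.31 from the shared-resources pool, for a payoff of 148.31.

148.31 hours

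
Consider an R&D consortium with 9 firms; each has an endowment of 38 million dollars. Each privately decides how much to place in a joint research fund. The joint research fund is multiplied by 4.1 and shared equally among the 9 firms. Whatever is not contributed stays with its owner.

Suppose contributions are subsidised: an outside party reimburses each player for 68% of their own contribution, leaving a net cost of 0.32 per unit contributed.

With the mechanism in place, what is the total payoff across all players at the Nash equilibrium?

The effective private return per unit is now (4.1/9) / 0.32 = 1.4236 > 1, so every player's dominant strategy flips to full contribution.
So the Nash equilibrium is full contribution by all 9; the group earns 9 × (38 × 0.68 + 4.1 × 38) = 1634.76.

1634.76 million dollars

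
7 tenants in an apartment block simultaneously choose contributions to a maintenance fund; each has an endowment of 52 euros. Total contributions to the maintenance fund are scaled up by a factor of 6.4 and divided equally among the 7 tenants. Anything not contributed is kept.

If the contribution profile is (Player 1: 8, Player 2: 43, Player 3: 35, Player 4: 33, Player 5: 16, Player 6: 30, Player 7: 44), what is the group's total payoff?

Total contributed: 8 + 43 + 35 + 33 + 16 + 30 + 44 = 209; total kept: 7 × 52 − 209 = 155.
The maintenance fund pays out 6.4 × 209 = 1337.60 in aggregate.
Group total = 155 + 1337.60 = 1492.60.

1492.60 euros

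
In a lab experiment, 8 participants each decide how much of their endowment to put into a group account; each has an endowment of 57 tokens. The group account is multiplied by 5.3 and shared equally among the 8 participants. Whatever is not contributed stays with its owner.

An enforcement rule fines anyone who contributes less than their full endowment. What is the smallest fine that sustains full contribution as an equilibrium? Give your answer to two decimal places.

19.24 tokens

Given the others contribute fully, the best deviation is to contribute 0 (any partial contribution still incurs the fine and gives up units whose private return 0.6625 is below 1).
Deviating from 57 to 0 saves 57 tokens but forfeits the deviator's share of the drop in the group account: 5.3/8 × 57 = 37.76.
So the deviation gain is 57 − 37.76 = 19.24, and the fine must be at least 19.24 tokens to wipe it out.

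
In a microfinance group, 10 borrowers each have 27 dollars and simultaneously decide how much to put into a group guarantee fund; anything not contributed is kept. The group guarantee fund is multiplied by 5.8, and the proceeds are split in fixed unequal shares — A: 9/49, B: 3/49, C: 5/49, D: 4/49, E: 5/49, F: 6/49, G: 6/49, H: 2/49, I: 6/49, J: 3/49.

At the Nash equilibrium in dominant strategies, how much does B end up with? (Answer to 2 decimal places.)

Each unit j contributes comes back to j as 5.8 × (j's share), so j prefers to contribute only if that share exceeds 1/5.8 = 0.1724; otherwise keeping the unit dominates.
The only share above 0.1724 is A's 9/49, contributing 27; the remaining 9 contribute 0. Total contributed: 27.
B keeps 27 and receives 5.8 × 27 × 3/49 = 9.59 from the group guarantee fund, for a payoff of 36.59.

36.59 dollars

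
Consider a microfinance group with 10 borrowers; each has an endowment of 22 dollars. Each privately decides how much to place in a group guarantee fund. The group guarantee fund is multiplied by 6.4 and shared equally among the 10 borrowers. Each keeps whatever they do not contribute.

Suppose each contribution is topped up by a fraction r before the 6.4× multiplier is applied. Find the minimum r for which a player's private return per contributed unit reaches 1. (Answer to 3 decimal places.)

0.563

With matching at rate r, one contributed unit becomes (1 + r) in the group guarantee fund and returns 6.4 × (1 + r) / 10 to the contributor.
Setting this equal to 1: 1 + r = 10/6.4 = 1.5625.
So the minimum matching rate is r = 1.5625 − 1 = 0.563.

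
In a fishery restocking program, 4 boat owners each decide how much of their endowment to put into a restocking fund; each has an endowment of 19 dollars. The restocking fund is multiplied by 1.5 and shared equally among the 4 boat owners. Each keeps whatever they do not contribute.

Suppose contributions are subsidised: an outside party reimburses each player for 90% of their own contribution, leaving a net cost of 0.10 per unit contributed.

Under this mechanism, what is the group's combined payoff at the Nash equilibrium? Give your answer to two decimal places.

182.40 dollars

Under the mechanism each unit contributed yields (1.5/4) / 0.10 = 3.7500 back to its contributor per unit of net cost, which exceeds 1, making full contribution the dominant choice for everyone.
So the Nash equilibrium is full contribution by all 4; the group earns 4 × (19 × 0.90 + 1.5 × 19) = 182.40.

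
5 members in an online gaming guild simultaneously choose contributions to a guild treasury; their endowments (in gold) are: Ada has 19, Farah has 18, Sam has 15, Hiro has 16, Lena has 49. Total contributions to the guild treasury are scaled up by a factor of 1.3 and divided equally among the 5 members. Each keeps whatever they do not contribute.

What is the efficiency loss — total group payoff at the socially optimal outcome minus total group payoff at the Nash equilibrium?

35.10 gold

The private return per contributed unit is 1.3/5 = 0.2600 < 1 for every player regardless of endowment, so the Nash equilibrium is zero contribution and the group total is Σ E_j = 19 + 18 + 15 + 16 + 49 = 117.
Each contributed unit returns 1.300 to the group, so the social optimum is full contribution by everyone: group total = 1.300 × 117 = 152.10.
Efficiency loss = (1.300 − 1) × 117 = 35.10.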